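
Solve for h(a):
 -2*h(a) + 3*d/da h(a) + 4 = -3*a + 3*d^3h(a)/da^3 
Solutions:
 h(a) = C1*exp(3^(1/3)*a*(3^(1/3)/(sqrt(6) + 3)^(1/3) + (sqrt(6) + 3)^(1/3))/6)*sin(3^(1/6)*a*(-3^(2/3)*(sqrt(6) + 3)^(1/3) + 3/(sqrt(6) + 3)^(1/3))/6) + C2*exp(3^(1/3)*a*(3^(1/3)/(sqrt(6) + 3)^(1/3) + (sqrt(6) + 3)^(1/3))/6)*cos(3^(1/6)*a*(-3^(2/3)*(sqrt(6) + 3)^(1/3) + 3/(sqrt(6) + 3)^(1/3))/6) + C3*exp(-3^(1/3)*a*(3^(1/3)/(sqrt(6) + 3)^(1/3) + (sqrt(6) + 3)^(1/3))/3) + 3*a/2 + 17/4


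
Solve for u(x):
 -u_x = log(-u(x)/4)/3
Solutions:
 3*Integral(1/(log(-_y) - 2*log(2)), (_y, u(x))) = C1 - x


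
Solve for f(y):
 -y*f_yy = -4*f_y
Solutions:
 f(y) = C1 + C2*y^5


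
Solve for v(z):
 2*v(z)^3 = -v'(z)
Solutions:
 v(z) = -sqrt(2)*sqrt(-1/(C1 - 2*z))/2
 v(z) = sqrt(2)*sqrt(-1/(C1 - 2*z))/2


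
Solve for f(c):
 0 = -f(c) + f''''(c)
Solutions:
 f(c) = C1*exp(-c) + C2*exp(c) + C3*sin(c) + C4*cos(c)


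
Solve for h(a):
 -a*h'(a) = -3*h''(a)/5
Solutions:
 h(a) = C1 + C2*erfi(sqrt(30)*a/6)


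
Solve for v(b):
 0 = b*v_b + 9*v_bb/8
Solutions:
 v(b) = C1 + C2*erf(2*b/3)


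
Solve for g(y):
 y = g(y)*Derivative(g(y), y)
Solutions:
 g(y) = -sqrt(C1 + y^2)
 g(y) = sqrt(C1 + y^2)


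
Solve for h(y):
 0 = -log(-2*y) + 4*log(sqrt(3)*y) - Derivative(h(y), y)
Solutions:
 h(y) = C1 + 3*y*log(y) + y*(-3 - log(2) + 2*log(3) - I*pi)


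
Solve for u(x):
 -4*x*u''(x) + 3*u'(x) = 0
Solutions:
 u(x) = C1 + C2*x^(7/4)


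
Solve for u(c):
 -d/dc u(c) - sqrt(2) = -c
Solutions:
 u(c) = C1 + c^2/2 - sqrt(2)*c


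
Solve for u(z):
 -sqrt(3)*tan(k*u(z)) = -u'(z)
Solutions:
 u(z) = Piecewise((-asin(exp(C1*k + sqrt(3)*k*z))/k + pi/k, Ne(k, 0)), (nan, True))
 u(z) = Piecewise((asin(exp(C1*k + sqrt(3)*k*z))/k, Ne(k, 0)), (nan, True))


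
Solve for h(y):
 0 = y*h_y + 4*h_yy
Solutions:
 h(y) = C1 + C2*erf(sqrt(2)*y/4)


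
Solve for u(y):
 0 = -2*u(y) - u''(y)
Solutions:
 u(y) = C1*sin(sqrt(2)*y) + C2*cos(sqrt(2)*y)


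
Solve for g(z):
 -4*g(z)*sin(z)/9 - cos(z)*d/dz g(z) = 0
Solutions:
 g(z) = C1*cos(z)^(4/9)


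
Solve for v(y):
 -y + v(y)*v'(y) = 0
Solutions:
 v(y) = -sqrt(C1 + y^2)
 v(y) = sqrt(C1 + y^2)


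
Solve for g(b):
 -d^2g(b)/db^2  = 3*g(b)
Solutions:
 g(b) = C1*sin(sqrt(3)*b) + C2*cos(sqrt(3)*b)


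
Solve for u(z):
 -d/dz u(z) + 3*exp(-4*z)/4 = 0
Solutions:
 u(z) = C1 - 3*exp(-4*z)/16


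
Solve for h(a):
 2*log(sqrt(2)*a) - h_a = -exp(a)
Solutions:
 h(a) = C1 + 2*a*log(a) + a*(-2 + log(2)) + exp(a)


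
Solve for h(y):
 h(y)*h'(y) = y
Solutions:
 h(y) = -sqrt(C1 + y^2)
 h(y) = sqrt(C1 + y^2)


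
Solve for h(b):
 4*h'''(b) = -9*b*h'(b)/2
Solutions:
 h(b) = C1 + Integral(C2*airyai(-3^(2/3)*b/2) + C3*airybi(-3^(2/3)*b/2), b)


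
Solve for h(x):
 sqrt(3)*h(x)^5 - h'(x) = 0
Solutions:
 h(x) = -(-1/(C1 + 4*sqrt(3)*x))^(1/4)
 h(x) = (-1/(C1 + 4*sqrt(3)*x))^(1/4)
 h(x) = -I*(-1/(C1 + 4*sqrt(3)*x))^(1/4)
 h(x) = I*(-1/(C1 + 4*sqrt(3)*x))^(1/4)


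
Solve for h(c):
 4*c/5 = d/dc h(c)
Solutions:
 h(c) = C1 + 2*c^2/5


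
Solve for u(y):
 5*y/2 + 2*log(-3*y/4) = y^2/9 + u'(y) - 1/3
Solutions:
 u(y) = C1 - y^3/27 + 5*y^2/4 + 2*y*log(-y) + y*(-4*log(2) - 5/3 + 2*log(3))


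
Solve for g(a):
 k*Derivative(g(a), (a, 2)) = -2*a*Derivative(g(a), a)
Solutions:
 g(a) = C1 + C2*sqrt(k)*erf(a*sqrt(1/k))


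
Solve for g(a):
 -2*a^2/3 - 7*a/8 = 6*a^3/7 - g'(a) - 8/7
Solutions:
 g(a) = C1 + 3*a^4/14 + 2*a^3/9 + 7*a^2/16 - 8*a/7


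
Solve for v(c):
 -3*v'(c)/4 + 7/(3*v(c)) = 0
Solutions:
 v(c) = -sqrt(C1 + 56*c)/3
 v(c) = sqrt(C1 + 56*c)/3


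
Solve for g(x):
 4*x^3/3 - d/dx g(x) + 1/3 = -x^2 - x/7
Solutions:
 g(x) = C1 + x^4/3 + x^3/3 + x^2/14 + x/3


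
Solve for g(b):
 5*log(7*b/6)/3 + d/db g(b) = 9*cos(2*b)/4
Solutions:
 g(b) = C1 - 5*b*log(b)/3 - 5*b*log(7)/3 + 5*b/3 + 5*b*log(6)/3 + 9*sin(2*b)/8


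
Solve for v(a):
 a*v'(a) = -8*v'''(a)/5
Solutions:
 v(a) = C1 + Integral(C2*airyai(-5^(1/3)*a/2) + C3*airybi(-5^(1/3)*a/2), a)


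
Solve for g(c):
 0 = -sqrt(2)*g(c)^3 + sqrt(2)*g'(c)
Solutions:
 g(c) = -sqrt(2)*sqrt(-1/(C1 + c))/2
 g(c) = sqrt(2)*sqrt(-1/(C1 + c))/2


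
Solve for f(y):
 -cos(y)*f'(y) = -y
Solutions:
 f(y) = C1 + Integral(y/cos(y), y)


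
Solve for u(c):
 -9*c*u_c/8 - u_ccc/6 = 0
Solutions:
 u(c) = C1 + Integral(C2*airyai(-3*2^(1/3)*c/2) + C3*airybi(-3*2^(1/3)*c/2), c)


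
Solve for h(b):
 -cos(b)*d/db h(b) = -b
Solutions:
 h(b) = C1 + Integral(b/cos(b), b)


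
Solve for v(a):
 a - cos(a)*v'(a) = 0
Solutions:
 v(a) = C1 + Integral(a/cos(a), a)


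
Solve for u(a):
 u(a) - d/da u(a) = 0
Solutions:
 u(a) = C1*exp(a)


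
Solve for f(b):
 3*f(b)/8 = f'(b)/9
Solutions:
 f(b) = C1*exp(27*b/8)


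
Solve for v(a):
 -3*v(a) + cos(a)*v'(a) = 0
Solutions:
 v(a) = C1*(sin(a) + 1)^(3/2)/(sin(a) - 1)^(3/2)


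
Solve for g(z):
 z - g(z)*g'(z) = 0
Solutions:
 g(z) = -sqrt(C1 + z^2)
 g(z) = sqrt(C1 + z^2)


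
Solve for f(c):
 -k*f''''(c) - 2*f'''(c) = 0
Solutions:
 f(c) = C1 + C2*c + C3*c^2 + C4*exp(-2*c/k)


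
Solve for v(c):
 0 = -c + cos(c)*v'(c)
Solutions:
 v(c) = C1 + Integral(c/cos(c), c)


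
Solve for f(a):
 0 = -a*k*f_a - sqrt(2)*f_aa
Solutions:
 f(a) = Piecewise((-2^(3/4)*sqrt(pi)*C1*erf(2^(1/4)*a*sqrt(k)/2)/(2*sqrt(k)) - C2, (k > 0) | (k < 0)), (-C1*a - C2, True))


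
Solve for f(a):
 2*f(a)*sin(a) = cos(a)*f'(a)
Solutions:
 f(a) = C1/cos(a)^2


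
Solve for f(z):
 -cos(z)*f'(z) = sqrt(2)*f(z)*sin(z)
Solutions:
 f(z) = C1*cos(z)^(sqrt(2))


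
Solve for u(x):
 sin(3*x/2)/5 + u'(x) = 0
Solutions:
 u(x) = C1 + 2*cos(3*x/2)/15


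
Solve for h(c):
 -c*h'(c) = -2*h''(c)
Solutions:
 h(c) = C1 + C2*erfi(c/2)


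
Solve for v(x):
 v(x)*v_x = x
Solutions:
 v(x) = -sqrt(C1 + x^2)
 v(x) = sqrt(C1 + x^2)


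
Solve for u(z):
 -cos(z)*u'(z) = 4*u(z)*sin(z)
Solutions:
 u(z) = C1*cos(z)^4


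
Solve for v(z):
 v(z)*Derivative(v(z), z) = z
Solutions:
 v(z) = -sqrt(C1 + z^2)
 v(z) = sqrt(C1 + z^2)


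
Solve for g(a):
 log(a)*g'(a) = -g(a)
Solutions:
 g(a) = C1*exp(-li(a))


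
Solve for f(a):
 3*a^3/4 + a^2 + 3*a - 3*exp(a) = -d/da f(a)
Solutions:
 f(a) = C1 - 3*a^4/16 - a^3/3 - 3*a^2/2 + 3*exp(a)


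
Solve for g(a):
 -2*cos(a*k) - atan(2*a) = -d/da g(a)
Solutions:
 g(a) = C1 + a*atan(2*a) + 2*Piecewise((sin(a*k)/k, Ne(k, 0)), (a, True)) - log(4*a^2 + 1)/4


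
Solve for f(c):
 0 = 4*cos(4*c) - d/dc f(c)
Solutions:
 f(c) = C1 + sin(4*c)


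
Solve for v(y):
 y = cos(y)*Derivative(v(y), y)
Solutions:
 v(y) = C1 + Integral(y/cos(y), y)


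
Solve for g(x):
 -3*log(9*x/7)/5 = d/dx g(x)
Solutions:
 g(x) = C1 - 3*x*log(x)/5 - 6*x*log(3)/5 + 3*x/5 + 3*x*log(7)/5


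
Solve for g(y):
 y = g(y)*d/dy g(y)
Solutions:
 g(y) = -sqrt(C1 + y^2)
 g(y) = sqrt(C1 + y^2)


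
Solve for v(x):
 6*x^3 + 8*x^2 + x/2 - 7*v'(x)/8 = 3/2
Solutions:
 v(x) = C1 + 12*x^4/7 + 64*x^3/21 + 2*x^2/7 - 12*x/7


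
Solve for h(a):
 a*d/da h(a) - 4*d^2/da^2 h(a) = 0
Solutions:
 h(a) = C1 + C2*erfi(sqrt(2)*a/4)


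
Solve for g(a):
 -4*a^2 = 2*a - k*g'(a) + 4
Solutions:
 g(a) = C1 + 4*a^3/(3*k) + a^2/k + 4*a/k


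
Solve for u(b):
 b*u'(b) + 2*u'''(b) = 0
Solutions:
 u(b) = C1 + Integral(C2*airyai(-2^(2/3)*b/2) + C3*airybi(-2^(2/3)*b/2), b)


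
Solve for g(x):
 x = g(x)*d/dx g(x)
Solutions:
 g(x) = -sqrt(C1 + x^2)
 g(x) = sqrt(C1 + x^2)


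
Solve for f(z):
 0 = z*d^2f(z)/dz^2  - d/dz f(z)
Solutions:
 f(z) = C1 + C2*z^2


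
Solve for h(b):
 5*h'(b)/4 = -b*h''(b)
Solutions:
 h(b) = C1 + C2/b^(1/4)


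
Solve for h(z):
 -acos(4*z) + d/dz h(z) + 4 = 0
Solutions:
 h(z) = C1 + z*acos(4*z) - 4*z - sqrt(1 - 16*z^2)/4


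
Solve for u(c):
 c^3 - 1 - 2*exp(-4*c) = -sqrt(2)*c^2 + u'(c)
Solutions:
 u(c) = C1 + c^4/4 + sqrt(2)*c^3/3 - c + exp(-4*c)/2


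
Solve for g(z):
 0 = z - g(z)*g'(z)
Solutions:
 g(z) = -sqrt(C1 + z^2)
 g(z) = sqrt(C1 + z^2)


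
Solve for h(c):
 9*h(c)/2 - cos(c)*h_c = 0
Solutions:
 h(c) = C1*(sin(c) + 1)^(1/4)*(sin(c)^2 + 2*sin(c) + 1)/((sin(c) - 1)^(1/4)*(sin(c)^2 - 2*sin(c) + 1))


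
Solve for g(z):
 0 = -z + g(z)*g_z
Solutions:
 g(z) = -sqrt(C1 + z^2)
 g(z) = sqrt(C1 + z^2)


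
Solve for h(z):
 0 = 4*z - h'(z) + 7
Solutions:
 h(z) = C1 + 2*z^2 + 7*z


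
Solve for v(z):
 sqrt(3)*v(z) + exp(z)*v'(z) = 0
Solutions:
 v(z) = C1*exp(sqrt(3)*exp(-z))


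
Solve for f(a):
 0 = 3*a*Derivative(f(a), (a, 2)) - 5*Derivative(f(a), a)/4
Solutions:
 f(a) = C1 + C2*a^(17/12)


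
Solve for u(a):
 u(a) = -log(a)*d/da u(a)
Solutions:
 u(a) = C1*exp(-li(a))


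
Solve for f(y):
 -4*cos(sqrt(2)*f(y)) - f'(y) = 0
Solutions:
 f(y) = sqrt(2)*(pi - asin((exp(2*sqrt(2)*C1) + exp(8*sqrt(2)*y))/(exp(2*sqrt(2)*C1) - exp(8*sqrt(2)*y))))/2
 f(y) = sqrt(2)*asin((exp(2*sqrt(2)*C1) + exp(8*sqrt(2)*y))/(exp(2*sqrt(2)*C1) - exp(8*sqrt(2)*y)))/2


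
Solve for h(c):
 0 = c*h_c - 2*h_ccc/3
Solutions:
 h(c) = C1 + Integral(C2*airyai(2^(2/3)*3^(1/3)*c/2) + C3*airybi(2^(2/3)*3^(1/3)*c/2), c)


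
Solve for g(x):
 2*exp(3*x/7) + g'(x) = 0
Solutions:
 g(x) = C1 - 14*exp(3*x/7)/3


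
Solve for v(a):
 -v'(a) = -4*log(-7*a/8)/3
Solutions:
 v(a) = C1 + 4*a*log(-a)/3 + a*(-4*log(2) - 4/3 + 4*log(7)/3)


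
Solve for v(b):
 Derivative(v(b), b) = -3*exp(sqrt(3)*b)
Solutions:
 v(b) = C1 - sqrt(3)*exp(sqrt(3)*b)


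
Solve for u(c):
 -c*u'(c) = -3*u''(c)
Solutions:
 u(c) = C1 + C2*erfi(sqrt(6)*c/6)


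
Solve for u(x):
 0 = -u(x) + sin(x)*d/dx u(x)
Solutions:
 u(x) = C1*sqrt(cos(x) - 1)/sqrt(cos(x) + 1)


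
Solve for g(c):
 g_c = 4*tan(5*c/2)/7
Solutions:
 g(c) = C1 - 8*log(cos(5*c/2))/35


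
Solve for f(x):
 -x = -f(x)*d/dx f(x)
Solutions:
 f(x) = -sqrt(C1 + x^2)
 f(x) = sqrt(C1 + x^2)


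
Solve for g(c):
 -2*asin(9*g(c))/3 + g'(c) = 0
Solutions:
 Integral(1/asin(9*_y), (_y, g(c))) = C1 + 2*c/3


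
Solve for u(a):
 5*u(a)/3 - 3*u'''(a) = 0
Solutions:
 u(a) = C3*exp(15^(1/3)*a/3) + (C1*sin(3^(5/6)*5^(1/3)*a/6) + C2*cos(3^(5/6)*5^(1/3)*a/6))*exp(-15^(1/3)*a/6)


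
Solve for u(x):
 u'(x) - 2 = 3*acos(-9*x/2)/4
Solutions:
 u(x) = C1 + 3*x*acos(-9*x/2)/4 + 2*x + sqrt(4 - 81*x^2)/12


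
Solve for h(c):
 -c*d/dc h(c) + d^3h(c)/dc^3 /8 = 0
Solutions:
 h(c) = C1 + Integral(C2*airyai(2*c) + C3*airybi(2*c), c)


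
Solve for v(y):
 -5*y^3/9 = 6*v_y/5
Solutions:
 v(y) = C1 - 25*y^4/216


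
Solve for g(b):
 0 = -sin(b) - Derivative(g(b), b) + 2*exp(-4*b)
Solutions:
 g(b) = C1 + cos(b) - exp(-4*b)/2


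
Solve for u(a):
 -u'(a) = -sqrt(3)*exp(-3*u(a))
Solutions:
 u(a) = log(C1 + 3*sqrt(3)*a)/3
 u(a) = log((-3^(1/3) - 3^(5/6)*I)*(C1 + sqrt(3)*a)^(1/3)/2)
 u(a) = log((-3^(1/3) + 3^(5/6)*I)*(C1 + sqrt(3)*a)^(1/3)/2)


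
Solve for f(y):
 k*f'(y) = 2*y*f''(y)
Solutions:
 f(y) = C1 + y^(re(k)/2 + 1)*(C2*sin(log(y)*Abs(im(k))/2) + C3*cos(log(y)*im(k)/2))


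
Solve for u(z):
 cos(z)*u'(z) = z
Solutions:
 u(z) = C1 + Integral(z/cos(z), z)


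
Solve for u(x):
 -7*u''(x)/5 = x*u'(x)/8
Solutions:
 u(x) = C1 + C2*erf(sqrt(35)*x/28)


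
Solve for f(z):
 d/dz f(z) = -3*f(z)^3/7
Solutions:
 f(z) = -sqrt(14)*sqrt(-1/(C1 - 3*z))/2
 f(z) = sqrt(14)*sqrt(-1/(C1 - 3*z))/2


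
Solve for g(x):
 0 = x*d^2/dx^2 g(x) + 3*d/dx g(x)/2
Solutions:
 g(x) = C1 + C2/sqrt(x)


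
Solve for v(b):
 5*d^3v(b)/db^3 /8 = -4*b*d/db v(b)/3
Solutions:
 v(b) = C1 + Integral(C2*airyai(-2*30^(2/3)*b/15) + C3*airybi(-2*30^(2/3)*b/15), b)


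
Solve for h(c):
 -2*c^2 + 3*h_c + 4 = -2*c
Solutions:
 h(c) = C1 + 2*c^3/9 - c^2/3 - 4*c/3


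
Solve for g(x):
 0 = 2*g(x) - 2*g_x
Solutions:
 g(x) = C1*exp(x)


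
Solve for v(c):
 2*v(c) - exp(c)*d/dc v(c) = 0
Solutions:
 v(c) = C1*exp(-2*exp(-c))


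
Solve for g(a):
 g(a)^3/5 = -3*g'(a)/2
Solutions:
 g(a) = -sqrt(30)*sqrt(-1/(C1 - 2*a))/2
 g(a) = sqrt(30)*sqrt(-1/(C1 - 2*a))/2


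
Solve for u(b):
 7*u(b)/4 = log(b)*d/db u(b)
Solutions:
 u(b) = C1*exp(7*li(b)/4)


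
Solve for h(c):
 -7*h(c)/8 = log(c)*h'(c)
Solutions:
 h(c) = C1*exp(-7*li(c)/8)


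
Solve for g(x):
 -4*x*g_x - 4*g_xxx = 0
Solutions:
 g(x) = C1 + Integral(C2*airyai(-x) + C3*airybi(-x), x)


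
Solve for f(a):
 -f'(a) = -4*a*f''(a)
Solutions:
 f(a) = C1 + C2*a^(5/4)


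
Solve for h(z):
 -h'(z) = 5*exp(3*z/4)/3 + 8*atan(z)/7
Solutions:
 h(z) = C1 - 8*z*atan(z)/7 - 20*exp(3*z/4)/9 + 4*log(z^2 + 1)/7


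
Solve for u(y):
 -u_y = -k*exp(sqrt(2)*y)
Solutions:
 u(y) = C1 + sqrt(2)*k*exp(sqrt(2)*y)/2


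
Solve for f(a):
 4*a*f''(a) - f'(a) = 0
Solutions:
 f(a) = C1 + C2*a^(5/4)


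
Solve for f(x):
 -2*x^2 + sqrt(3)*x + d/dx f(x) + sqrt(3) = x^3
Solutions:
 f(x) = C1 + x^4/4 + 2*x^3/3 - sqrt(3)*x^2/2 - sqrt(3)*x


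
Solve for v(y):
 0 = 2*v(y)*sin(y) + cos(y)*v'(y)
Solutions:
 v(y) = C1*cos(y)^2


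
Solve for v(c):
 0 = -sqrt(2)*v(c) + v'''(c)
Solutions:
 v(c) = C3*exp(2^(1/6)*c) + (C1*sin(2^(1/6)*sqrt(3)*c/2) + C2*cos(2^(1/6)*sqrt(3)*c/2))*exp(-2^(1/6)*c/2)


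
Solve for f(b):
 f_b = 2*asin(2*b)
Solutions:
 f(b) = C1 + 2*b*asin(2*b) + sqrt(1 - 4*b^2)


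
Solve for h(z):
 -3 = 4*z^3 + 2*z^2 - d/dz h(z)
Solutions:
 h(z) = C1 + z^4 + 2*z^3/3 + 3*z


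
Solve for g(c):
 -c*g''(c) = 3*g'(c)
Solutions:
 g(c) = C1 + C2/c^2


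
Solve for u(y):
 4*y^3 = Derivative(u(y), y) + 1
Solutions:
 u(y) = C1 + y^4 - y


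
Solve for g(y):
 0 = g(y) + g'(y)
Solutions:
 g(y) = C1*exp(-y)


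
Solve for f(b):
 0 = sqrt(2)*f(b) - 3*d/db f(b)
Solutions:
 f(b) = C1*exp(sqrt(2)*b/3)


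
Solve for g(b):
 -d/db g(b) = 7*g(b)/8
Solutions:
 g(b) = C1*exp(-7*b/8)


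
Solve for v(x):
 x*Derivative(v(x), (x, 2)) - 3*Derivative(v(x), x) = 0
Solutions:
 v(x) = C1 + C2*x^4


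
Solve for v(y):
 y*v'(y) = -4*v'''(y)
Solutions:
 v(y) = C1 + Integral(C2*airyai(-2^(1/3)*y/2) + C3*airybi(-2^(1/3)*y/2), y)


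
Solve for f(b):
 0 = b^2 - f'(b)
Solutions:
 f(b) = C1 + b^3/3


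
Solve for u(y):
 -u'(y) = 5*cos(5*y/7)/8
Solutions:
 u(y) = C1 - 7*sin(5*y/7)/8


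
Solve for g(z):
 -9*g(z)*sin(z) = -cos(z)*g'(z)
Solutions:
 g(z) = C1/cos(z)^9


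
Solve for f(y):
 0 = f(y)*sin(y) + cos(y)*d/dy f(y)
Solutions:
 f(y) = C1*cos(y)


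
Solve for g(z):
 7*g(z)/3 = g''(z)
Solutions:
 g(z) = C1*exp(-sqrt(21)*z/3) + C2*exp(sqrt(21)*z/3)


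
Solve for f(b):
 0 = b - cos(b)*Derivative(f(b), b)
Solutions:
 f(b) = C1 + Integral(b/cos(b), b)


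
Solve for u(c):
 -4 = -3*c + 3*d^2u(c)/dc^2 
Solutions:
 u(c) = C1 + C2*c + c^3/6 - 2*c^2/3


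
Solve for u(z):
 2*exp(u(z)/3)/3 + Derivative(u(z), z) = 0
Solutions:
 u(z) = 3*log(1/(C1 + 2*z)) + 6*log(3)


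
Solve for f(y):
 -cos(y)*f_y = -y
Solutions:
 f(y) = C1 + Integral(y/cos(y), y)


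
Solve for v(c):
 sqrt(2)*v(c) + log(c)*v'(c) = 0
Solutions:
 v(c) = C1*exp(-sqrt(2)*li(c))


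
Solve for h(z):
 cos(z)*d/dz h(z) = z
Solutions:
 h(z) = C1 + Integral(z/cos(z), z)


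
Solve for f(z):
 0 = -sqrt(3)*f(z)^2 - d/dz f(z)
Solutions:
 f(z) = 1/(C1 + sqrt(3)*z)


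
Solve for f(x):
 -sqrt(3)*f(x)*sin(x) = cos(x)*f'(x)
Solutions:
 f(x) = C1*cos(x)^(sqrt(3))


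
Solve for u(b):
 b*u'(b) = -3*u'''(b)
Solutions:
 u(b) = C1 + Integral(C2*airyai(-3^(2/3)*b/3) + C3*airybi(-3^(2/3)*b/3), b)


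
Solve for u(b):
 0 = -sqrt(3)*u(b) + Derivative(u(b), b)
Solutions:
 u(b) = C1*exp(sqrt(3)*b)


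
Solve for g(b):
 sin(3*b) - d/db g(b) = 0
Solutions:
 g(b) = C1 - cos(3*b)/3


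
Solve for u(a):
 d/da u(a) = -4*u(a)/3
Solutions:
 u(a) = C1*exp(-4*a/3)


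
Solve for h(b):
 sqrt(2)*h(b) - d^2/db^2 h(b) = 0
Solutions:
 h(b) = C1*exp(-2^(1/4)*b) + C2*exp(2^(1/4)*b)


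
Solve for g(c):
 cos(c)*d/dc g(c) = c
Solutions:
 g(c) = C1 + Integral(c/cos(c), c)


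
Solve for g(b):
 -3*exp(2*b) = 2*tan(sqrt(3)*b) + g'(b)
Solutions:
 g(b) = C1 - 3*exp(2*b)/2 + 2*sqrt(3)*log(cos(sqrt(3)*b))/3


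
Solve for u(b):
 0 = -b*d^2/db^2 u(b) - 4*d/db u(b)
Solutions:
 u(b) = C1 + C2/b^3


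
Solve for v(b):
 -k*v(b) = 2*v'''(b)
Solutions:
 v(b) = C1*exp(2^(2/3)*b*(-k)^(1/3)/2) + C2*exp(2^(2/3)*b*(-k)^(1/3)*(-1 + sqrt(3)*I)/4) + C3*exp(-2^(2/3)*b*(-k)^(1/3)*(1 + sqrt(3)*I)/4)


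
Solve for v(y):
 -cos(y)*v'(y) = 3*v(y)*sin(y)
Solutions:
 v(y) = C1*cos(y)^3


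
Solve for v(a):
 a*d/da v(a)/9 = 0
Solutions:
 v(a) = C1


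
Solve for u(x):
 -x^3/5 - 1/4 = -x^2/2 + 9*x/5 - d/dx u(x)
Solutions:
 u(x) = C1 + x^4/20 - x^3/6 + 9*x^2/10 + x/4


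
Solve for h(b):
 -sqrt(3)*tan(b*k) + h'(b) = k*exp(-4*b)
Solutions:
 h(b) = C1 - Piecewise((k*exp(-4*b)/4 - sqrt(3)*log(tan(b*k)^2 + 1)/(2*k), Ne(k, 0)), (0, True))


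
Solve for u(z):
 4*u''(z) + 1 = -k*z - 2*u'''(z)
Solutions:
 u(z) = C1 + C2*z + C3*exp(-2*z) - k*z^3/24 + z^2*(k - 2)/16


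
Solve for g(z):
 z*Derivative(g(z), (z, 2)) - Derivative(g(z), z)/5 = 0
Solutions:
 g(z) = C1 + C2*z^(6/5)


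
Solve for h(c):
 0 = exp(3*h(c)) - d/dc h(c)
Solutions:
 h(c) = log(-1/(C1 + 3*c))/3
 h(c) = log((-1/(C1 + c))^(1/3)*(-3^(2/3) - 3*3^(1/6)*I)/6)
 h(c) = log((-1/(C1 + c))^(1/3)*(-3^(2/3) + 3*3^(1/6)*I)/6)


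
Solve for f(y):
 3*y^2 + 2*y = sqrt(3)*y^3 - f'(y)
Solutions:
 f(y) = C1 + sqrt(3)*y^4/4 - y^3 - y^2


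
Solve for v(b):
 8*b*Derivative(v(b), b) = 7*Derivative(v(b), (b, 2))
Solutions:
 v(b) = C1 + C2*erfi(2*sqrt(7)*b/7)


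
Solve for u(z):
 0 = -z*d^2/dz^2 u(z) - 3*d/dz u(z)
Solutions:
 u(z) = C1 + C2/z^2


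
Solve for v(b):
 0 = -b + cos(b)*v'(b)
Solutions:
 v(b) = C1 + Integral(b/cos(b), b)


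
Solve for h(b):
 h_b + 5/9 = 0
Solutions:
 h(b) = C1 - 5*b/9


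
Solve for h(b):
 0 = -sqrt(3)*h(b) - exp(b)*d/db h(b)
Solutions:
 h(b) = C1*exp(sqrt(3)*exp(-b))


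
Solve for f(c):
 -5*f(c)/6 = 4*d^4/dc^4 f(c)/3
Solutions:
 f(c) = (C1*sin(2^(3/4)*5^(1/4)*c/4) + C2*cos(2^(3/4)*5^(1/4)*c/4))*exp(-2^(3/4)*5^(1/4)*c/4) + (C3*sin(2^(3/4)*5^(1/4)*c/4) + C4*cos(2^(3/4)*5^(1/4)*c/4))*exp(2^(3/4)*5^(1/4)*c/4)


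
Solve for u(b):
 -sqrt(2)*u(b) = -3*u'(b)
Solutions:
 u(b) = C1*exp(sqrt(2)*b/3)


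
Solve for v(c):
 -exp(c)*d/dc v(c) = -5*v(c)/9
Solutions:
 v(c) = C1*exp(-5*exp(-c)/9)


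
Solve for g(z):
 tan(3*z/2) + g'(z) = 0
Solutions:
 g(z) = C1 + 2*log(cos(3*z/2))/3


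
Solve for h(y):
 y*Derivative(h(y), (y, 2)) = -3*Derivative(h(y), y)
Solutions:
 h(y) = C1 + C2/y^2


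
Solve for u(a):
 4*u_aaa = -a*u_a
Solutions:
 u(a) = C1 + Integral(C2*airyai(-2^(1/3)*a/2) + C3*airybi(-2^(1/3)*a/2), a)


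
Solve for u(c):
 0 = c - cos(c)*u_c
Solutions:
 u(c) = C1 + Integral(c/cos(c), c)


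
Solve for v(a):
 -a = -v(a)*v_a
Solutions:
 v(a) = -sqrt(C1 + a^2)
 v(a) = sqrt(C1 + a^2)


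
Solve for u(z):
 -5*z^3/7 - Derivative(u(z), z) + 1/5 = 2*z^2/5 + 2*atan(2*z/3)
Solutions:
 u(z) = C1 - 5*z^4/28 - 2*z^3/15 - 2*z*atan(2*z/3) + z/5 + 3*log(4*z^2 + 9)/2


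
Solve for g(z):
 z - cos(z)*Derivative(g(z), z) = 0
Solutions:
 g(z) = C1 + Integral(z/cos(z), z)


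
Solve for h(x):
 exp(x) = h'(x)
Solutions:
 h(x) = C1 + exp(x)


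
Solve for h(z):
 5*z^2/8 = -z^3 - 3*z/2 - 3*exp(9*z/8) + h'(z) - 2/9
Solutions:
 h(z) = C1 + z^4/4 + 5*z^3/24 + 3*z^2/4 + 2*z/9 + 8*exp(9*z/8)/3


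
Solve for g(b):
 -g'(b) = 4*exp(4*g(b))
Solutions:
 g(b) = log(-I*(1/(C1 + 16*b))^(1/4))
 g(b) = log(I*(1/(C1 + 16*b))^(1/4))
 g(b) = log(-(1/(C1 + 16*b))^(1/4))
 g(b) = log(1/(C1 + 16*b))/4


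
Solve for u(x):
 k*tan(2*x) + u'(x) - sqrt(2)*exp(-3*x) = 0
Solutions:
 u(x) = C1 - k*log(tan(2*x)^2 + 1)/4 - sqrt(2)*exp(-3*x)/3


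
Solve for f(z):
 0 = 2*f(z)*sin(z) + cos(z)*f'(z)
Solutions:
 f(z) = C1*cos(z)^2


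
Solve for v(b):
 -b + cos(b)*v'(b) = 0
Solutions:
 v(b) = C1 + Integral(b/cos(b), b)


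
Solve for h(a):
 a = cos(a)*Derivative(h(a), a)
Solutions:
 h(a) = C1 + Integral(a/cos(a), a)


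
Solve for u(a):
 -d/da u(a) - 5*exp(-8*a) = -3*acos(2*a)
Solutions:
 u(a) = C1 + 3*a*acos(2*a) - 3*sqrt(1 - 4*a^2)/2 + 5*exp(-8*a)/8


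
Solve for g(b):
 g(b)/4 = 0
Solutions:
 g(b) = 0


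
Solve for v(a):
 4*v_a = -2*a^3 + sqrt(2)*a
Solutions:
 v(a) = C1 - a^4/8 + sqrt(2)*a^2/8


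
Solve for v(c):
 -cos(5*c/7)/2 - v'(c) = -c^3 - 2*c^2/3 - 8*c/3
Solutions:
 v(c) = C1 + c^4/4 + 2*c^3/9 + 4*c^2/3 - 7*sin(5*c/7)/10


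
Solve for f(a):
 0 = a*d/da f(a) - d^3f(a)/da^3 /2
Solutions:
 f(a) = C1 + Integral(C2*airyai(2^(1/3)*a) + C3*airybi(2^(1/3)*a), a)


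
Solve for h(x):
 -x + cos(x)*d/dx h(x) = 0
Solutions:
 h(x) = C1 + Integral(x/cos(x), x)


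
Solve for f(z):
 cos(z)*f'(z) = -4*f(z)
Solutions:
 f(z) = C1*(sin(z)^2 - 2*sin(z) + 1)/(sin(z)^2 + 2*sin(z) + 1)


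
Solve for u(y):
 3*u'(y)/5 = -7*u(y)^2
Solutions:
 u(y) = 3/(C1 + 35*y)


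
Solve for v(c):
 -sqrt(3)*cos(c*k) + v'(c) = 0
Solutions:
 v(c) = C1 + sqrt(3)*sin(c*k)/k


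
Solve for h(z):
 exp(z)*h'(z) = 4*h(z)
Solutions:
 h(z) = C1*exp(-4*exp(-z))


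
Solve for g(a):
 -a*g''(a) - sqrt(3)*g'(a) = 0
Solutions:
 g(a) = C1 + C2*a^(1 - sqrt(3))


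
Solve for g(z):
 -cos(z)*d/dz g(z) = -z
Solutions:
 g(z) = C1 + Integral(z/cos(z), z)


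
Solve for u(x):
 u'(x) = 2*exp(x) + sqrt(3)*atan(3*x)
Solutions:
 u(x) = C1 + sqrt(3)*(x*atan(3*x) - log(9*x^2 + 1)/6) + 2*exp(x)


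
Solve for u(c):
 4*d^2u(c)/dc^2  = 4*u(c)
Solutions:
 u(c) = C1*exp(-c) + C2*exp(c)


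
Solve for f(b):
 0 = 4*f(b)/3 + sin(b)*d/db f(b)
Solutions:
 f(b) = C1*(cos(b) + 1)^(2/3)/(cos(b) - 1)^(2/3)


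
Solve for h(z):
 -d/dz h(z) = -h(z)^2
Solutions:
 h(z) = -1/(C1 + z)


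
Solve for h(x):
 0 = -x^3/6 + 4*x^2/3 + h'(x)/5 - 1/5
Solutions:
 h(x) = C1 + 5*x^4/24 - 20*x^3/9 + x


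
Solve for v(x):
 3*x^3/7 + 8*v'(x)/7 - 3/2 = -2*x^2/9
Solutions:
 v(x) = C1 - 3*x^4/32 - 7*x^3/108 + 21*x/16


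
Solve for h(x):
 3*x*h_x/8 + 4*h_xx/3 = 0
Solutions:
 h(x) = C1 + C2*erf(3*x/8)


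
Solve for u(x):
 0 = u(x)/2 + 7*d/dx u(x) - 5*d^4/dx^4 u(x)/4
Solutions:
 u(x) = (C1/sqrt(exp(15^(2/3)*sqrt(2)*x*sqrt(-(441 + sqrt(194601))^(1/3) + 2*15^(1/3)/(441 + sqrt(194601))^(1/3) + 42*sqrt(2)/sqrt(-2*15^(1/3)/(441 + sqrt(194601))^(1/3) + (441 + sqrt(194601))^(1/3)))/15)) + C2*sqrt(exp(15^(2/3)*sqrt(2)*x*sqrt(-(441 + sqrt(194601))^(1/3) + 2*15^(1/3)/(441 + sqrt(194601))^(1/3) + 42*sqrt(2)/sqrt(-2*15^(1/3)/(441 + sqrt(194601))^(1/3) + (441 + sqrt(194601))^(1/3)))/15)))*exp(15^(2/3)*sqrt(2)*x*sqrt(-2*15^(1/3)/(441 + sqrt(194601))^(1/3) + (441 + sqrt(194601))^(1/3))/30) + (C3*sin(15^(2/3)*sqrt(2)*x*sqrt(-2*15^(1/3)/(441 + sqrt(194601))^(1/3) + (441 + sqrt(194601))^(1/3) + 42*sqrt(2)/sqrt(-2*15^(1/3)/(441 + sqrt(194601))^(1/3) + (441 + sqrt(194601))^(1/3)))/30) + C4*cos(15^(2/3)*sqrt(2)*x*sqrt(-2*15^(1/3)/(441 + sqrt(194601))^(1/3) + (441 + sqrt(194601))^(1/3) + 42*sqrt(2)/sqrt(-2*15^(1/3)/(441 + sqrt(194601))^(1/3) + (441 + sqrt(194601))^(1/3)))/30))*exp(-15^(2/3)*sqrt(2)*x*sqrt(-2*15^(1/3)/(441 + sqrt(194601))^(1/3) + (441 + sqrt(194601))^(1/3))/30)


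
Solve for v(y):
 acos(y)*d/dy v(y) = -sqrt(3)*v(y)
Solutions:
 v(y) = C1*exp(-sqrt(3)*Integral(1/acos(y), y))


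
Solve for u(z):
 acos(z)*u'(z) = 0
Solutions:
 u(z) = C1


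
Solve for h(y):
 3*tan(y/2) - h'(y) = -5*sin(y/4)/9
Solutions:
 h(y) = C1 - 6*log(cos(y/2)) - 20*cos(y/4)/9


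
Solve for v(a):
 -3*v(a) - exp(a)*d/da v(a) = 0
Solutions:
 v(a) = C1*exp(3*exp(-a))


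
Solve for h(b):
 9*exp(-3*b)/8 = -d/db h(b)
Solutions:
 h(b) = C1 + 3*exp(-3*b)/8


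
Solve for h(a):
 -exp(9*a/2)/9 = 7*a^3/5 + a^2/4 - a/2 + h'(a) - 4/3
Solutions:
 h(a) = C1 - 7*a^4/20 - a^3/12 + a^2/4 + 4*a/3 - 2*exp(9*a/2)/81


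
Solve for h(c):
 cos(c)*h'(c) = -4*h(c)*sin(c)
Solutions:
 h(c) = C1*cos(c)^4


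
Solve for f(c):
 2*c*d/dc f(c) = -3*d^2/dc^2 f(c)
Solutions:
 f(c) = C1 + C2*erf(sqrt(3)*c/3)


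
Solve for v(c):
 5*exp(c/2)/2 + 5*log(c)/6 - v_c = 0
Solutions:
 v(c) = C1 + 5*c*log(c)/6 - 5*c/6 + 5*exp(c/2)


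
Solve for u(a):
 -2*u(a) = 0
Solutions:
 u(a) = 0


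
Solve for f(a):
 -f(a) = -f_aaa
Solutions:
 f(a) = C3*exp(a) + (C1*sin(sqrt(3)*a/2) + C2*cos(sqrt(3)*a/2))*exp(-a/2)


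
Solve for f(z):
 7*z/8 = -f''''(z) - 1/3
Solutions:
 f(z) = C1 + C2*z + C3*z^2 + C4*z^3 - 7*z^5/960 - z^4/72


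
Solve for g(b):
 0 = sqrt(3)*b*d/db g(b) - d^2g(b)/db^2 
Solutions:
 g(b) = C1 + C2*erfi(sqrt(2)*3^(1/4)*b/2)


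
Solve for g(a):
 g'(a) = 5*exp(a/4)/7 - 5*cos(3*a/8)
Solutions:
 g(a) = C1 + 20*exp(a/4)/7 - 40*sin(3*a/8)/3


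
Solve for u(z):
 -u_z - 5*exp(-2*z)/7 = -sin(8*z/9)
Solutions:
 u(z) = C1 - 9*cos(8*z/9)/8 + 5*exp(-2*z)/14


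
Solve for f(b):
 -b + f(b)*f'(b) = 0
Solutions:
 f(b) = -sqrt(C1 + b^2)
 f(b) = sqrt(C1 + b^2)


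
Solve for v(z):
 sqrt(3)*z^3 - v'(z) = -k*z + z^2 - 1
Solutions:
 v(z) = C1 + k*z^2/2 + sqrt(3)*z^4/4 - z^3/3 + z


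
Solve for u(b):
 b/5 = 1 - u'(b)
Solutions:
 u(b) = C1 - b^2/10 + b


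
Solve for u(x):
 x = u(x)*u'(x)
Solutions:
 u(x) = -sqrt(C1 + x^2)
 u(x) = sqrt(C1 + x^2)


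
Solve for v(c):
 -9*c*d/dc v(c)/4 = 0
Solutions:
 v(c) = C1


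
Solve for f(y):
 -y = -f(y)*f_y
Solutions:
 f(y) = -sqrt(C1 + y^2)
 f(y) = sqrt(C1 + y^2)


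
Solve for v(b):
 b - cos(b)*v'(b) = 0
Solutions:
 v(b) = C1 + Integral(b/cos(b), b)


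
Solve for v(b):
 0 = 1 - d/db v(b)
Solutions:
 v(b) = C1 + b


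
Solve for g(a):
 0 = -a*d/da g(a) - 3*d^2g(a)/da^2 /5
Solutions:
 g(a) = C1 + C2*erf(sqrt(30)*a/6)


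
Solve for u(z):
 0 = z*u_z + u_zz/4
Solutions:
 u(z) = C1 + C2*erf(sqrt(2)*z)


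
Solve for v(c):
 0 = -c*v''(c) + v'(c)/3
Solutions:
 v(c) = C1 + C2*c^(4/3)


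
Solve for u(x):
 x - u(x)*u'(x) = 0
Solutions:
 u(x) = -sqrt(C1 + x^2)
 u(x) = sqrt(C1 + x^2)


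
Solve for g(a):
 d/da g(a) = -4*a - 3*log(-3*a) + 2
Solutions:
 g(a) = C1 - 2*a^2 - 3*a*log(-a) + a*(5 - 3*log(3))


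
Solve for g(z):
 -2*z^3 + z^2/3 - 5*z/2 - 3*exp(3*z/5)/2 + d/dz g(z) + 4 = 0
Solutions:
 g(z) = C1 + z^4/2 - z^3/9 + 5*z^2/4 - 4*z + 5*exp(3*z/5)/2


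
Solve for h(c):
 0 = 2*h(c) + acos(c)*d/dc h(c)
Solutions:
 h(c) = C1*exp(-2*Integral(1/acos(c), c))


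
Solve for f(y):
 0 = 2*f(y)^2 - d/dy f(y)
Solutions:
 f(y) = -1/(C1 + 2*y)


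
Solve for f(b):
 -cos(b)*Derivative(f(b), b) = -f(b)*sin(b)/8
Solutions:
 f(b) = C1/cos(b)^(1/8)


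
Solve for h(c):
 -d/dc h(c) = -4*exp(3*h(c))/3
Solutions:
 h(c) = log(-1/(C1 + 4*c))/3
 h(c) = log((-1/(C1 + 4*c))^(1/3)*(-1 - sqrt(3)*I)/2)
 h(c) = log((-1/(C1 + 4*c))^(1/3)*(-1 + sqrt(3)*I)/2)


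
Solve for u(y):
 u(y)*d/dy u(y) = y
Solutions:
 u(y) = -sqrt(C1 + y^2)
 u(y) = sqrt(C1 + y^2)


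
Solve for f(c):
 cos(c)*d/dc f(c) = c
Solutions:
 f(c) = C1 + Integral(c/cos(c), c)


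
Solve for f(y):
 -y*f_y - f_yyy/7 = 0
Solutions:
 f(y) = C1 + Integral(C2*airyai(-7^(1/3)*y) + C3*airybi(-7^(1/3)*y), y)


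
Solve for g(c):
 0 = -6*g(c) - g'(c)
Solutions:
 g(c) = C1*exp(-6*c)


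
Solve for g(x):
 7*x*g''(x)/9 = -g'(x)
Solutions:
 g(x) = C1 + C2/x^(2/7)


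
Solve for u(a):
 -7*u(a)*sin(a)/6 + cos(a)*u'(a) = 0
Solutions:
 u(a) = C1/cos(a)^(7/6)


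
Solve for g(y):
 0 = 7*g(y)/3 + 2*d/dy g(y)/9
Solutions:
 g(y) = C1*exp(-21*y/2)


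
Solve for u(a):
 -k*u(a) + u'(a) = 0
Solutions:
 u(a) = C1*exp(a*k)


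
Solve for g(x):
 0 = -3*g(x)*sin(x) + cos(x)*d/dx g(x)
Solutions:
 g(x) = C1/cos(x)^3


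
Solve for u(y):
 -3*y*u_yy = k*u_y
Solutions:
 u(y) = C1 + y^(1 - re(k)/3)*(C2*sin(log(y)*Abs(im(k))/3) + C3*cos(log(y)*im(k)/3))


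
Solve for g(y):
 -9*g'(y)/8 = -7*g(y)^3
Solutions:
 g(y) = -3*sqrt(2)*sqrt(-1/(C1 + 56*y))/2
 g(y) = 3*sqrt(2)*sqrt(-1/(C1 + 56*y))/2


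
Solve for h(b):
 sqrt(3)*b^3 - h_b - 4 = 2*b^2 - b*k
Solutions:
 h(b) = C1 + sqrt(3)*b^4/4 - 2*b^3/3 + b^2*k/2 - 4*b


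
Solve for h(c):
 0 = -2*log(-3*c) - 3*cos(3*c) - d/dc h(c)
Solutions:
 h(c) = C1 - 2*c*log(-c) - 2*c*log(3) + 2*c - sin(3*c)


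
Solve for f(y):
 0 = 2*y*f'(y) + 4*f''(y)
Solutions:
 f(y) = C1 + C2*erf(y/2)


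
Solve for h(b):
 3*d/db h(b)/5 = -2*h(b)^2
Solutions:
 h(b) = 3/(C1 + 10*b)


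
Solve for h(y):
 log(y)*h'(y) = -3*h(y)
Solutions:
 h(y) = C1*exp(-3*li(y))


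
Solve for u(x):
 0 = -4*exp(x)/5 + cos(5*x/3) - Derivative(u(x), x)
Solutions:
 u(x) = C1 - 4*exp(x)/5 + 3*sin(5*x/3)/5


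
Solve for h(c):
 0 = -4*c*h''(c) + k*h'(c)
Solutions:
 h(c) = C1 + c^(re(k)/4 + 1)*(C2*sin(log(c)*Abs(im(k))/4) + C3*cos(log(c)*im(k)/4))


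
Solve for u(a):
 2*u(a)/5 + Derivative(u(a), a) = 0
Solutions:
 u(a) = C1*exp(-2*a/5)


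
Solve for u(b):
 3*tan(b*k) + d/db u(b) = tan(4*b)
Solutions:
 u(b) = C1 - 3*Piecewise((-log(cos(b*k))/k, Ne(k, 0)), (0, True)) - log(cos(4*b))/4


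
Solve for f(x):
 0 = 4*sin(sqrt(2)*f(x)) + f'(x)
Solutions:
 f(x) = sqrt(2)*(pi - acos((-exp(2*sqrt(2)*C1) - exp(8*sqrt(2)*x))/(exp(2*sqrt(2)*C1) - exp(8*sqrt(2)*x)))/2)
 f(x) = sqrt(2)*acos((-exp(2*sqrt(2)*C1) - exp(8*sqrt(2)*x))/(exp(2*sqrt(2)*C1) - exp(8*sqrt(2)*x)))/2


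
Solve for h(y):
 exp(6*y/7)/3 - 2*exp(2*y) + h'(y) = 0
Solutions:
 h(y) = C1 - 7*exp(6*y/7)/18 + exp(2*y)


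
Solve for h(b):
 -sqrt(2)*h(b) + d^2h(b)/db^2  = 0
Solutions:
 h(b) = C1*exp(-2^(1/4)*b) + C2*exp(2^(1/4)*b)


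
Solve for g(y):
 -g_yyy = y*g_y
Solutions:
 g(y) = C1 + Integral(C2*airyai(-y) + C3*airybi(-y), y)


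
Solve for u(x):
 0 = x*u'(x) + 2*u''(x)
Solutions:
 u(x) = C1 + C2*erf(x/2)


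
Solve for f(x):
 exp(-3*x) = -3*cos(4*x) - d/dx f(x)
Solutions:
 f(x) = C1 - 3*sin(4*x)/4 + exp(-3*x)/3


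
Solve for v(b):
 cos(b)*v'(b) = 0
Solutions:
 v(b) = C1


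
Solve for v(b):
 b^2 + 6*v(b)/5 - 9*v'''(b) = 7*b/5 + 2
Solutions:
 v(b) = C3*exp(15^(2/3)*2^(1/3)*b/15) - 5*b^2/6 + 7*b/6 + (C1*sin(2^(1/3)*3^(1/6)*5^(2/3)*b/10) + C2*cos(2^(1/3)*3^(1/6)*5^(2/3)*b/10))*exp(-15^(2/3)*2^(1/3)*b/30) + 5/3


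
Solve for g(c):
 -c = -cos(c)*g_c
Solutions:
 g(c) = C1 + Integral(c/cos(c), c)


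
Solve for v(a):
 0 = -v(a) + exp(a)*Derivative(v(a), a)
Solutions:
 v(a) = C1*exp(-exp(-a))


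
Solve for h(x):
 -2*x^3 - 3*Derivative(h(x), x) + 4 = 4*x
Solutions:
 h(x) = C1 - x^4/6 - 2*x^2/3 + 4*x/3


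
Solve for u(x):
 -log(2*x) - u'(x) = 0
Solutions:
 u(x) = C1 - x*log(x) - x*log(2) + x


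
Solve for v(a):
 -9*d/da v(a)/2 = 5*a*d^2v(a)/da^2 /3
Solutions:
 v(a) = C1 + C2/a^(17/10)


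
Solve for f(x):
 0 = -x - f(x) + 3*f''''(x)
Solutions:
 f(x) = C1*exp(-3^(3/4)*x/3) + C2*exp(3^(3/4)*x/3) + C3*sin(3^(3/4)*x/3) + C4*cos(3^(3/4)*x/3) - x


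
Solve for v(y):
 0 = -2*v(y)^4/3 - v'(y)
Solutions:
 v(y) = (-1 - sqrt(3)*I)*(1/(C1 + 2*y))^(1/3)/2
 v(y) = (-1 + sqrt(3)*I)*(1/(C1 + 2*y))^(1/3)/2
 v(y) = (1/(C1 + 2*y))^(1/3)


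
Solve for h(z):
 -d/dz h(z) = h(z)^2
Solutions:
 h(z) = 1/(C1 + z)


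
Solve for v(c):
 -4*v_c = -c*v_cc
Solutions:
 v(c) = C1 + C2*c^5


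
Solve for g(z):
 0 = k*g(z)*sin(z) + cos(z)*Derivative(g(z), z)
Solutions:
 g(z) = C1*exp(k*log(cos(z)))


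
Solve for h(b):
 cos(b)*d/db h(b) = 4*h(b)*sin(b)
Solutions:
 h(b) = C1/cos(b)^4


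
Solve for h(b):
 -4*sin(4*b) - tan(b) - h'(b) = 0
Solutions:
 h(b) = C1 + log(cos(b)) + cos(4*b)


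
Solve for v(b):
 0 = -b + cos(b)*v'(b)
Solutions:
 v(b) = C1 + Integral(b/cos(b), b)


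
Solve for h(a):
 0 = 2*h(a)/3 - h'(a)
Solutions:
 h(a) = C1*exp(2*a/3)


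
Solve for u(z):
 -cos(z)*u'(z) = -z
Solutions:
 u(z) = C1 + Integral(z/cos(z), z)


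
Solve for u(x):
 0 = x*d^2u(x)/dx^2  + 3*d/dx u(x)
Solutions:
 u(x) = C1 + C2/x^2


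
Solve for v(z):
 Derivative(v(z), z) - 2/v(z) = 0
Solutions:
 v(z) = -sqrt(C1 + 4*z)
 v(z) = sqrt(C1 + 4*z)


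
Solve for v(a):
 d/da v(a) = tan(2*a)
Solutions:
 v(a) = C1 - log(cos(2*a))/2


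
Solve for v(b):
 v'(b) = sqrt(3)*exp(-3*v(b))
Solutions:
 v(b) = log(C1 + 3*sqrt(3)*b)/3
 v(b) = log((-3^(1/3) - 3^(5/6)*I)*(C1 + sqrt(3)*b)^(1/3)/2)
 v(b) = log((-3^(1/3) + 3^(5/6)*I)*(C1 + sqrt(3)*b)^(1/3)/2)


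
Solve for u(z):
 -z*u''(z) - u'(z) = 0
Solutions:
 u(z) = C1 + C2*log(z)


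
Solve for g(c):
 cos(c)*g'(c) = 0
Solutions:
 g(c) = C1


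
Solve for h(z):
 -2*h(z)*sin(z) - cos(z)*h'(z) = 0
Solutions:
 h(z) = C1*cos(z)^2


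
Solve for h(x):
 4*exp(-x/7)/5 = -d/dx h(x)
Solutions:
 h(x) = C1 + 28*exp(-x/7)/5


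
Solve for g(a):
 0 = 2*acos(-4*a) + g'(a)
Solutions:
 g(a) = C1 - 2*a*acos(-4*a) - sqrt(1 - 16*a^2)/2


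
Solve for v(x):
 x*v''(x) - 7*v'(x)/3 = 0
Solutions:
 v(x) = C1 + C2*x^(10/3)


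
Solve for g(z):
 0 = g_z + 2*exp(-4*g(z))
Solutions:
 g(z) = log(-I*(C1 - 8*z)^(1/4))
 g(z) = log(I*(C1 - 8*z)^(1/4))
 g(z) = log(-(C1 - 8*z)^(1/4))
 g(z) = log(C1 - 8*z)/4


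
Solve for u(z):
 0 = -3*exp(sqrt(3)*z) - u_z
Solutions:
 u(z) = C1 - sqrt(3)*exp(sqrt(3)*z)


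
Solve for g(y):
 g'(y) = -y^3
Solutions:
 g(y) = C1 - y^4/4


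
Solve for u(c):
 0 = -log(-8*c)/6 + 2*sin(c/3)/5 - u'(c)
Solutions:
 u(c) = C1 - c*log(-c)/6 - c*log(2)/2 + c/6 - 6*cos(c/3)/5


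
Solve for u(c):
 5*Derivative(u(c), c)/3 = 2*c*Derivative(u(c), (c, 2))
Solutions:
 u(c) = C1 + C2*c^(11/6)


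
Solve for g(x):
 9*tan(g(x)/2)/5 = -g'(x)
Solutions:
 g(x) = -2*asin(C1*exp(-9*x/10)) + 2*pi
 g(x) = 2*asin(C1*exp(-9*x/10))


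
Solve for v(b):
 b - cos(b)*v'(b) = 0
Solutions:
 v(b) = C1 + Integral(b/cos(b), b)


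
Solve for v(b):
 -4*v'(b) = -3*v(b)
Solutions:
 v(b) = C1*exp(3*b/4)


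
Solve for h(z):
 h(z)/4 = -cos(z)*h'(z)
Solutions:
 h(z) = C1*(sin(z) - 1)^(1/8)/(sin(z) + 1)^(1/8)


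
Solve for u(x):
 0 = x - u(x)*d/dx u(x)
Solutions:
 u(x) = -sqrt(C1 + x^2)
 u(x) = sqrt(C1 + x^2)


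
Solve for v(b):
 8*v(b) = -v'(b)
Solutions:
 v(b) = C1*exp(-8*b)


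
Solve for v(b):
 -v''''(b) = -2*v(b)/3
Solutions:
 v(b) = C1*exp(-2^(1/4)*3^(3/4)*b/3) + C2*exp(2^(1/4)*3^(3/4)*b/3) + C3*sin(2^(1/4)*3^(3/4)*b/3) + C4*cos(2^(1/4)*3^(3/4)*b/3)


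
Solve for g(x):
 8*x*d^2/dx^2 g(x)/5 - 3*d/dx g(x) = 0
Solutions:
 g(x) = C1 + C2*x^(23/8)


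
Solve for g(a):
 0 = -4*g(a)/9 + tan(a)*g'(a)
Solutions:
 g(a) = C1*sin(a)^(4/9)


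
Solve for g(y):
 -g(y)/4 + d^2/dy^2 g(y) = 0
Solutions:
 g(y) = C1*exp(-y/2) + C2*exp(y/2)


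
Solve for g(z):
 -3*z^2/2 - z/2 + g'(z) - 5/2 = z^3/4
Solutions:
 g(z) = C1 + z^4/16 + z^3/2 + z^2/4 + 5*z/2


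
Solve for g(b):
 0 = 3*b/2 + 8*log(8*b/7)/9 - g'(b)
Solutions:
 g(b) = C1 + 3*b^2/4 + 8*b*log(b)/9 - 8*b*log(7)/9 - 8*b/9 + 8*b*log(2)/3


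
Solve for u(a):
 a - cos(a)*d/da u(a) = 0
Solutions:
 u(a) = C1 + Integral(a/cos(a), a)


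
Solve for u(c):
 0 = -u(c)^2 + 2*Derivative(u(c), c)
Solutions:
 u(c) = -2/(C1 + c)


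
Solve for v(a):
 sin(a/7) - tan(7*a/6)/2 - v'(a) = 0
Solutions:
 v(a) = C1 + 3*log(cos(7*a/6))/7 - 7*cos(a/7)


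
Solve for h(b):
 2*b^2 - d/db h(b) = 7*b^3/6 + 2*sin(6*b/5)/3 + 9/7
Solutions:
 h(b) = C1 - 7*b^4/24 + 2*b^3/3 - 9*b/7 + 5*cos(6*b/5)/9


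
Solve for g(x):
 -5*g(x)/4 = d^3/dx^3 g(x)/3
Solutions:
 g(x) = C3*exp(-30^(1/3)*x/2) + (C1*sin(10^(1/3)*3^(5/6)*x/4) + C2*cos(10^(1/3)*3^(5/6)*x/4))*exp(30^(1/3)*x/4)


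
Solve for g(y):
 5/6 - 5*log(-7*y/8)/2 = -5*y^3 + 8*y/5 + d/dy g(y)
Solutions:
 g(y) = C1 + 5*y^4/4 - 4*y^2/5 - 5*y*log(-y)/2 + y*(-3*log(7) + log(14)/2 + 10/3 + 7*log(2))


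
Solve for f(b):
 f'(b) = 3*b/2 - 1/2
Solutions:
 f(b) = C1 + 3*b^2/4 - b/2


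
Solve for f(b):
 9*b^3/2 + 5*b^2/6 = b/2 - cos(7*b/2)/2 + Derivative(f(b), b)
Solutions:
 f(b) = C1 + 9*b^4/8 + 5*b^3/18 - b^2/4 + sin(7*b/2)/7


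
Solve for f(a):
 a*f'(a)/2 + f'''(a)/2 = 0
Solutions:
 f(a) = C1 + Integral(C2*airyai(-a) + C3*airybi(-a), a)


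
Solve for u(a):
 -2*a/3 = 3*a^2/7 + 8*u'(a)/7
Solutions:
 u(a) = C1 - a^3/8 - 7*a^2/24


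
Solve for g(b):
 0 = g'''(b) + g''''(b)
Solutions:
 g(b) = C1 + C2*b + C3*b^2 + C4*exp(-b)


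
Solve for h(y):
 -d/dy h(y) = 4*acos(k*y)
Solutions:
 h(y) = C1 - 4*Piecewise((y*acos(k*y) - sqrt(-k^2*y^2 + 1)/k, Ne(k, 0)), (pi*y/2, True))


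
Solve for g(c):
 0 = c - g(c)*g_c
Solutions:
 g(c) = -sqrt(C1 + c^2)
 g(c) = sqrt(C1 + c^2)


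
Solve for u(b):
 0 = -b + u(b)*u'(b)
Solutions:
 u(b) = -sqrt(C1 + b^2)
 u(b) = sqrt(C1 + b^2)


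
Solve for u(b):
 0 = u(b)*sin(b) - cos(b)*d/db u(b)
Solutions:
 u(b) = C1/cos(b)


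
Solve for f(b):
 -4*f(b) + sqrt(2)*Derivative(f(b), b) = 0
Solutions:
 f(b) = C1*exp(2*sqrt(2)*b)


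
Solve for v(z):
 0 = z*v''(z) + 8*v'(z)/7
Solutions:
 v(z) = C1 + C2/z^(1/7)


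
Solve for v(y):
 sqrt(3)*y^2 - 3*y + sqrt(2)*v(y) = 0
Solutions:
 v(y) = y*(-sqrt(6)*y + 3*sqrt(2))/2


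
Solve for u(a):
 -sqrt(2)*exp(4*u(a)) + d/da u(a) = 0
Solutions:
 u(a) = log(-(-1/(C1 + 4*sqrt(2)*a))^(1/4))
 u(a) = log(-1/(C1 + 4*sqrt(2)*a))/4
 u(a) = log(-I*(-1/(C1 + 4*sqrt(2)*a))^(1/4))
 u(a) = log(I*(-1/(C1 + 4*sqrt(2)*a))^(1/4))


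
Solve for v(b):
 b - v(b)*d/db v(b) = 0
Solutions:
 v(b) = -sqrt(C1 + b^2)
 v(b) = sqrt(C1 + b^2)


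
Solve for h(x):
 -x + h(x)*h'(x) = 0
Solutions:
 h(x) = -sqrt(C1 + x^2)
 h(x) = sqrt(C1 + x^2)


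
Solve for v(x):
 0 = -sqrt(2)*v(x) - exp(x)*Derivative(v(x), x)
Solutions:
 v(x) = C1*exp(sqrt(2)*exp(-x))


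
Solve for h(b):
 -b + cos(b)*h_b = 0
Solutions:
 h(b) = C1 + Integral(b/cos(b), b)


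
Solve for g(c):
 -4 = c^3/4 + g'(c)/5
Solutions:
 g(c) = C1 - 5*c^4/16 - 20*c


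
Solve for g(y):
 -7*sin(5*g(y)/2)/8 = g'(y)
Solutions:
 7*y/8 + log(cos(5*g(y)/2) - 1)/5 - log(cos(5*g(y)/2) + 1)/5 = C1


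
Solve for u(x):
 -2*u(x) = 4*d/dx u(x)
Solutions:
 u(x) = C1*exp(-x/2)


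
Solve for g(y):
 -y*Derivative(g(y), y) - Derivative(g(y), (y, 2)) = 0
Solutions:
 g(y) = C1 + C2*erf(sqrt(2)*y/2)


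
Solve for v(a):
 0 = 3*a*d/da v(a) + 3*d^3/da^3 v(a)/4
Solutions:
 v(a) = C1 + Integral(C2*airyai(-2^(2/3)*a) + C3*airybi(-2^(2/3)*a), a)


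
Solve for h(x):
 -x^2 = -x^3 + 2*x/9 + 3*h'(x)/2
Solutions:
 h(x) = C1 + x^4/6 - 2*x^3/9 - 2*x^2/27


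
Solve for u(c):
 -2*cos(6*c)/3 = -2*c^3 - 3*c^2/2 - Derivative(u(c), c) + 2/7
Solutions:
 u(c) = C1 - c^4/2 - c^3/2 + 2*c/7 + sin(6*c)/9


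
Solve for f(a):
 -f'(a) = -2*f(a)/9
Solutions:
 f(a) = C1*exp(2*a/9)


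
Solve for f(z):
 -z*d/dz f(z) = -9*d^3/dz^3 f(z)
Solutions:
 f(z) = C1 + Integral(C2*airyai(3^(1/3)*z/3) + C3*airybi(3^(1/3)*z/3), z)


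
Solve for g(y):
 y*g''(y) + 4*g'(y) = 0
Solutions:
 g(y) = C1 + C2/y^3


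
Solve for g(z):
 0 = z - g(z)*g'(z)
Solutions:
 g(z) = -sqrt(C1 + z^2)
 g(z) = sqrt(C1 + z^2)
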